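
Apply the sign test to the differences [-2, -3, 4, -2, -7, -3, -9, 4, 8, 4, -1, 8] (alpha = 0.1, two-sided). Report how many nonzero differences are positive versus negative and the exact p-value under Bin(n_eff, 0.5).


Step 1: Discard zero differences. Original n = 12; n_eff = number of nonzero differences = 12.
Nonzero differences (with sign): -2, -3, +4, -2, -7, -3, -9, +4, +8, +4, -1, +8
Step 2: Count signs: positive = 5, negative = 7.
Step 3: Under H0: P(positive) = 0.5, so the number of positives S ~ Bin(12, 0.5).
Step 4: Two-sided exact p-value = sum of Bin(12,0.5) probabilities at or below the observed probability = 0.774414.
Step 5: alpha = 0.1. fail to reject H0.

n_eff = 12, pos = 5, neg = 7, p = 0.774414, fail to reject H0.


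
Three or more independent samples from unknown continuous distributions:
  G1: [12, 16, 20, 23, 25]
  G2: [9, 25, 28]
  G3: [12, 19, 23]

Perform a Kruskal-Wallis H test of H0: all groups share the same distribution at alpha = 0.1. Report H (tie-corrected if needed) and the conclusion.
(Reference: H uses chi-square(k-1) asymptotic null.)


Step 1: Combine all N = 11 observations and assign midranks.
sorted (value, group, rank): (9,G2,1), (12,G1,2.5), (12,G3,2.5), (16,G1,4), (19,G3,5), (20,G1,6), (23,G1,7.5), (23,G3,7.5), (25,G1,9.5), (25,G2,9.5), (28,G2,11)
Step 2: Sum ranks within each group.
R_1 = 29.5 (n_1 = 5)
R_2 = 21.5 (n_2 = 3)
R_3 = 15 (n_3 = 3)
Step 3: H = 12/(N(N+1)) * sum(R_i^2/n_i) - 3(N+1)
     = 12/(11*12) * (29.5^2/5 + 21.5^2/3 + 15^2/3) - 3*12
     = 0.090909 * 403.133 - 36
     = 0.648485.
Step 4: Ties present; correction factor C = 1 - 18/(11^3 - 11) = 0.986364. Corrected H = 0.648485 / 0.986364 = 0.657450.
Step 5: Under H0, H ~ chi^2(2); p-value = 0.719841.
Step 6: alpha = 0.1. fail to reject H0.

H = 0.6575, df = 2, p = 0.719841, fail to reject H0.


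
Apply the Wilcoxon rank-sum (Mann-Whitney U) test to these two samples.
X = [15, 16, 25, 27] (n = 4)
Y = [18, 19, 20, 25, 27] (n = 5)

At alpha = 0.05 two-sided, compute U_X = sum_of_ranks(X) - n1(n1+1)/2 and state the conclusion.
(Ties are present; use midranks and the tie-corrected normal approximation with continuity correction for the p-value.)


Step 1: Combine and sort all 9 observations; assign midranks.
sorted (value, group): (15,X), (16,X), (18,Y), (19,Y), (20,Y), (25,X), (25,Y), (27,X), (27,Y)
ranks: 15->1, 16->2, 18->3, 19->4, 20->5, 25->6.5, 25->6.5, 27->8.5, 27->8.5
Step 2: Rank sum for X: R1 = 1 + 2 + 6.5 + 8.5 = 18.
Step 3: U_X = R1 - n1(n1+1)/2 = 18 - 4*5/2 = 18 - 10 = 8.
       U_Y = n1*n2 - U_X = 20 - 8 = 12.
Step 4: Ties are present, so use the tie-corrected normal approximation (with continuity correction) for the p-value.
Step 5: p-value = 0.710992; compare to alpha = 0.05. fail to reject H0.

U_X = 8, p = 0.710992, fail to reject H0 at alpha = 0.05.


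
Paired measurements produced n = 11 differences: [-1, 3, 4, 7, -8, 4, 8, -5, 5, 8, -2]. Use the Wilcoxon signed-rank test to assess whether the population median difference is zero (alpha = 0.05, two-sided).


Step 1: Drop any zero differences (none here) and take |d_i|.
|d| = [1, 3, 4, 7, 8, 4, 8, 5, 5, 8, 2]
Step 2: Midrank |d_i| (ties get averaged ranks).
ranks: |1|->1, |3|->3, |4|->4.5, |7|->8, |8|->10, |4|->4.5, |8|->10, |5|->6.5, |5|->6.5, |8|->10, |2|->2
Step 3: Attach original signs; sum ranks with positive sign and with negative sign.
W+ = 3 + 4.5 + 8 + 4.5 + 10 + 6.5 + 10 = 46.5
W- = 1 + 10 + 6.5 + 2 = 19.5
(Check: W+ + W- = 66 should equal n(n+1)/2 = 66.)
Step 4: Test statistic W = min(W+, W-) = 19.5.
Step 5: Ties in |d|, so use the tie-corrected normal approximation.
        E[W] = n(n+1)/4 = 11*12/4 = 33.
        Tie groups: |d|=4 (t=2), |d|=5 (t=2), |d|=8 (t=3); sum(t^3 - t) = 36.
        Var[W] = n(n+1)(2n+1)/24 - sum(t^3-t)/48 = 3036/24 - 36/48 = 125.75.
        z = (W - E[W]) / sqrt(Var[W]) = (19.5 - 33) / 11.2138 = -1.2039.
        Two-sided p = 2*Phi(z) = 0.228640.
Step 6: alpha = 0.05. fail to reject H0.

W+ = 46.5, W- = 19.5, W = min = 19.5, p = 0.228640, fail to reject H0.


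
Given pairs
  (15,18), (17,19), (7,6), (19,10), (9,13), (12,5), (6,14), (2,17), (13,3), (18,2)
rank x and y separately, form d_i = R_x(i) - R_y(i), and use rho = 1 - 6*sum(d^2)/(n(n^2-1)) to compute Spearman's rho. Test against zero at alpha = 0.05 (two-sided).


Step 1: Rank x and y separately (midranks; no ties here).
rank(x): 15->7, 17->8, 7->3, 19->10, 9->4, 12->5, 6->2, 2->1, 13->6, 18->9
rank(y): 18->9, 19->10, 6->4, 10->5, 13->6, 5->3, 14->7, 17->8, 3->2, 2->1
Step 2: d_i = R_x(i) - R_y(i); compute d_i^2.
  (7-9)^2=4, (8-10)^2=4, (3-4)^2=1, (10-5)^2=25, (4-6)^2=4, (5-3)^2=4, (2-7)^2=25, (1-8)^2=49, (6-2)^2=16, (9-1)^2=64
sum(d^2) = 196.
Step 3: rho = 1 - 6*196 / (10*(10^2 - 1)) = 1 - 1176/990 = -0.187879.
Step 4: Under H0, t = rho * sqrt((n-2)/(1-rho^2)) = -0.5410 ~ t(8).
Step 5: Two-sided p-value from the t-distribution with 8 df = 0.603218.
Step 6: alpha = 0.05. fail to reject H0.

rho = -0.1879, p = 0.603218, fail to reject H0 at alpha = 0.05.


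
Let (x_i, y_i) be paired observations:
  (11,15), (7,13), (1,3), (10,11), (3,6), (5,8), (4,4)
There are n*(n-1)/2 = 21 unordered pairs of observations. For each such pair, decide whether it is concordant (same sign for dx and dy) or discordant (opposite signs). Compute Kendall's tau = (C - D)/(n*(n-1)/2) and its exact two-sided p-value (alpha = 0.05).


Step 1: Enumerate the 21 unordered pairs (i,j) with i<j and classify each by sign(x_j-x_i) * sign(y_j-y_i).
  (1,2):dx=-4,dy=-2->C; (1,3):dx=-10,dy=-12->C; (1,4):dx=-1,dy=-4->C; (1,5):dx=-8,dy=-9->C
  (1,6):dx=-6,dy=-7->C; (1,7):dx=-7,dy=-11->C; (2,3):dx=-6,dy=-10->C; (2,4):dx=+3,dy=-2->D
  (2,5):dx=-4,dy=-7->C; (2,6):dx=-2,dy=-5->C; (2,7):dx=-3,dy=-9->C; (3,4):dx=+9,dy=+8->C
  (3,5):dx=+2,dy=+3->C; (3,6):dx=+4,dy=+5->C; (3,7):dx=+3,dy=+1->C; (4,5):dx=-7,dy=-5->C
  (4,6):dx=-5,dy=-3->C; (4,7):dx=-6,dy=-7->C; (5,6):dx=+2,dy=+2->C; (5,7):dx=+1,dy=-2->D
  (6,7):dx=-1,dy=-4->C
Step 2: C = 19, D = 2, total pairs = 21.
Step 3: tau = (C - D)/(n(n-1)/2) = (19 - 2)/21 = 0.809524.
Step 4: Exact two-sided p-value (enumerate n! = 5040 permutations of y under H0): p = 0.010714.
Step 5: alpha = 0.05. reject H0.

tau_b = 0.8095 (C=19, D=2), p = 0.010714, reject H0.


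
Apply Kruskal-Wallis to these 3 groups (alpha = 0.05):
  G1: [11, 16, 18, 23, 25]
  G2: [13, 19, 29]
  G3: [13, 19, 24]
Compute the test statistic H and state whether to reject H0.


Step 1: Combine all N = 11 observations and assign midranks.
sorted (value, group, rank): (11,G1,1), (13,G2,2.5), (13,G3,2.5), (16,G1,4), (18,G1,5), (19,G2,6.5), (19,G3,6.5), (23,G1,8), (24,G3,9), (25,G1,10), (29,G2,11)
Step 2: Sum ranks within each group.
R_1 = 28 (n_1 = 5)
R_2 = 20 (n_2 = 3)
R_3 = 18 (n_3 = 3)
Step 3: H = 12/(N(N+1)) * sum(R_i^2/n_i) - 3(N+1)
     = 12/(11*12) * (28^2/5 + 20^2/3 + 18^2/3) - 3*12
     = 0.090909 * 398.133 - 36
     = 0.193939.
Step 4: Ties present; correction factor C = 1 - 12/(11^3 - 11) = 0.990909. Corrected H = 0.193939 / 0.990909 = 0.195719.
Step 5: Under H0, H ~ chi^2(2); p-value = 0.906776.
Step 6: alpha = 0.05. fail to reject H0.

H = 0.1957, df = 2, p = 0.906776, fail to reject H0.


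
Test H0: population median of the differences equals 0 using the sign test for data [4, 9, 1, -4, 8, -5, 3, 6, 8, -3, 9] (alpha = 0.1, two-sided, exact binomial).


Step 1: Discard zero differences. Original n = 11; n_eff = number of nonzero differences = 11.
Nonzero differences (with sign): +4, +9, +1, -4, +8, -5, +3, +6, +8, -3, +9
Step 2: Count signs: positive = 8, negative = 3.
Step 3: Under H0: P(positive) = 0.5, so the number of positives S ~ Bin(11, 0.5).
Step 4: Two-sided exact p-value = sum of Bin(11,0.5) probabilities at or below the observed probability = 0.226562.
Step 5: alpha = 0.1. fail to reject H0.

n_eff = 11, pos = 8, neg = 3, p = 0.226562, fail to reject H0.


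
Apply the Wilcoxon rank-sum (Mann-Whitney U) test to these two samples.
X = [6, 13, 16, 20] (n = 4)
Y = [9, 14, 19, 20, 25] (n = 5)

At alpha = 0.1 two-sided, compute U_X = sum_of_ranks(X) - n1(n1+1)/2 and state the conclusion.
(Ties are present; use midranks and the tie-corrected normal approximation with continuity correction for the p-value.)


Step 1: Combine and sort all 9 observations; assign midranks.
sorted (value, group): (6,X), (9,Y), (13,X), (14,Y), (16,X), (19,Y), (20,X), (20,Y), (25,Y)
ranks: 6->1, 9->2, 13->3, 14->4, 16->5, 19->6, 20->7.5, 20->7.5, 25->9
Step 2: Rank sum for X: R1 = 1 + 3 + 5 + 7.5 = 16.5.
Step 3: U_X = R1 - n1(n1+1)/2 = 16.5 - 4*5/2 = 16.5 - 10 = 6.5.
       U_Y = n1*n2 - U_X = 20 - 6.5 = 13.5.
Step 4: Ties are present, so use the tie-corrected normal approximation (with continuity correction) for the p-value.
Step 5: p-value = 0.460558; compare to alpha = 0.1. fail to reject H0.

U_X = 6.5, p = 0.460558, fail to reject H0 at alpha = 0.1.


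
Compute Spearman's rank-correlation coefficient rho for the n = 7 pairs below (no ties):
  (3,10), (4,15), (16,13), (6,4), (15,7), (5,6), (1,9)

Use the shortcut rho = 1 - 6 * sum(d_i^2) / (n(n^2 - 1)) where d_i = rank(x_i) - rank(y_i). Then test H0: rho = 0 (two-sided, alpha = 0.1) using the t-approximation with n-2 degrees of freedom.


Step 1: Rank x and y separately (midranks; no ties here).
rank(x): 3->2, 4->3, 16->7, 6->5, 15->6, 5->4, 1->1
rank(y): 10->5, 15->7, 13->6, 4->1, 7->3, 6->2, 9->4
Step 2: d_i = R_x(i) - R_y(i); compute d_i^2.
  (2-5)^2=9, (3-7)^2=16, (7-6)^2=1, (5-1)^2=16, (6-3)^2=9, (4-2)^2=4, (1-4)^2=9
sum(d^2) = 64.
Step 3: rho = 1 - 6*64 / (7*(7^2 - 1)) = 1 - 384/336 = -0.142857.
Step 4: Under H0, t = rho * sqrt((n-2)/(1-rho^2)) = -0.3227 ~ t(5).
Step 5: Two-sided p-value from the t-distribution with 5 df = 0.759945.
Step 6: alpha = 0.1. fail to reject H0.

rho = -0.1429, p = 0.759945, fail to reject H0 at alpha = 0.1.


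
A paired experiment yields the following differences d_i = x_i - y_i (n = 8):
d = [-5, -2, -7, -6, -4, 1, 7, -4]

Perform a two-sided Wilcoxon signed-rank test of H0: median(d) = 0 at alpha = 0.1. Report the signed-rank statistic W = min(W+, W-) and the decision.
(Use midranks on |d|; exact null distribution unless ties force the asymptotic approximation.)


Step 1: Drop any zero differences (none here) and take |d_i|.
|d| = [5, 2, 7, 6, 4, 1, 7, 4]
Step 2: Midrank |d_i| (ties get averaged ranks).
ranks: |5|->5, |2|->2, |7|->7.5, |6|->6, |4|->3.5, |1|->1, |7|->7.5, |4|->3.5
Step 3: Attach original signs; sum ranks with positive sign and with negative sign.
W+ = 1 + 7.5 = 8.5
W- = 5 + 2 + 7.5 + 6 + 3.5 + 3.5 = 27.5
(Check: W+ + W- = 36 should equal n(n+1)/2 = 36.)
Step 4: Test statistic W = min(W+, W-) = 8.5.
Step 5: Ties in |d|, so use the tie-corrected normal approximation.
        E[W] = n(n+1)/4 = 8*9/4 = 18.
        Tie groups: |d|=4 (t=2), |d|=7 (t=2); sum(t^3 - t) = 12.
        Var[W] = n(n+1)(2n+1)/24 - sum(t^3-t)/48 = 1224/24 - 12/48 = 50.75.
        z = (W - E[W]) / sqrt(Var[W]) = (8.5 - 18) / 7.1239 = -1.3335.
        Two-sided p = 2*Phi(z) = 0.182355.
Step 6: alpha = 0.1. fail to reject H0.

W+ = 8.5, W- = 27.5, W = min = 8.5, p = 0.182355, fail to reject H0.


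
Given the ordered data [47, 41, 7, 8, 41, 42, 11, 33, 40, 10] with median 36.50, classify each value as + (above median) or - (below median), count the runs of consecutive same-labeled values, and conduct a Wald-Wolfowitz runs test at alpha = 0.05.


Step 1: Compute median = 36.50; label A = above, B = below.
Labels in order: AABBAABBAB  (n_A = 5, n_B = 5)
Step 2: Count runs R = 6.
Step 3: Under H0 (random ordering), E[R] = 2*n_A*n_B/(n_A+n_B) + 1 = 2*5*5/10 + 1 = 6.0000.
        Var[R] = 2*n_A*n_B*(2*n_A*n_B - n_A - n_B) / ((n_A+n_B)^2 * (n_A+n_B-1)) = 2000/900 = 2.2222.
        SD[R] = 1.4907.
Step 4: R = E[R], so z = 0 with no continuity correction.
Step 5: Two-sided p-value via normal approximation = 2*(1 - Phi(|z|)) = 1.000000.
Step 6: alpha = 0.05. fail to reject H0.

R = 6, z = 0.0000, p = 1.000000, fail to reject H0.


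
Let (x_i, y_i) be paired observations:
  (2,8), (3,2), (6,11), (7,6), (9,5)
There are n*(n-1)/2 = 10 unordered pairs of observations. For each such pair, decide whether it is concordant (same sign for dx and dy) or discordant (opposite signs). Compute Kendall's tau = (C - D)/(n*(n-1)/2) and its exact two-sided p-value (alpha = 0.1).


Step 1: Enumerate the 10 unordered pairs (i,j) with i<j and classify each by sign(x_j-x_i) * sign(y_j-y_i).
  (1,2):dx=+1,dy=-6->D; (1,3):dx=+4,dy=+3->C; (1,4):dx=+5,dy=-2->D; (1,5):dx=+7,dy=-3->D
  (2,3):dx=+3,dy=+9->C; (2,4):dx=+4,dy=+4->C; (2,5):dx=+6,dy=+3->C; (3,4):dx=+1,dy=-5->D
  (3,5):dx=+3,dy=-6->D; (4,5):dx=+2,dy=-1->D
Step 2: C = 4, D = 6, total pairs = 10.
Step 3: tau = (C - D)/(n(n-1)/2) = (4 - 6)/10 = -0.200000.
Step 4: Exact two-sided p-value (enumerate n! = 120 permutations of y under H0): p = 0.816667.
Step 5: alpha = 0.1. fail to reject H0.

tau_b = -0.2000 (C=4, D=6), p = 0.816667, fail to reject H0.


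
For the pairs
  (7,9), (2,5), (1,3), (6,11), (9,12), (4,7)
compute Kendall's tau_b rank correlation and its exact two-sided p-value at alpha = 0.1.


Step 1: Enumerate the 15 unordered pairs (i,j) with i<j and classify each by sign(x_j-x_i) * sign(y_j-y_i).
  (1,2):dx=-5,dy=-4->C; (1,3):dx=-6,dy=-6->C; (1,4):dx=-1,dy=+2->D; (1,5):dx=+2,dy=+3->C
  (1,6):dx=-3,dy=-2->C; (2,3):dx=-1,dy=-2->C; (2,4):dx=+4,dy=+6->C; (2,5):dx=+7,dy=+7->C
  (2,6):dx=+2,dy=+2->C; (3,4):dx=+5,dy=+8->C; (3,5):dx=+8,dy=+9->C; (3,6):dx=+3,dy=+4->C
  (4,5):dx=+3,dy=+1->C; (4,6):dx=-2,dy=-4->C; (5,6):dx=-5,dy=-5->C
Step 2: C = 14, D = 1, total pairs = 15.
Step 3: tau = (C - D)/(n(n-1)/2) = (14 - 1)/15 = 0.866667.
Step 4: Exact two-sided p-value (enumerate n! = 720 permutations of y under H0): p = 0.016667.
Step 5: alpha = 0.1. reject H0.

tau_b = 0.8667 (C=14, D=1), p = 0.016667, reject H0.


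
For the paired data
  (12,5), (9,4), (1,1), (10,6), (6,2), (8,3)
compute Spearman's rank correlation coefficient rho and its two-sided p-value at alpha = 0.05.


Step 1: Rank x and y separately (midranks; no ties here).
rank(x): 12->6, 9->4, 1->1, 10->5, 6->2, 8->3
rank(y): 5->5, 4->4, 1->1, 6->6, 2->2, 3->3
Step 2: d_i = R_x(i) - R_y(i); compute d_i^2.
  (6-5)^2=1, (4-4)^2=0, (1-1)^2=0, (5-6)^2=1, (2-2)^2=0, (3-3)^2=0
sum(d^2) = 2.
Step 3: rho = 1 - 6*2 / (6*(6^2 - 1)) = 1 - 12/210 = 0.942857.
Step 4: Under H0, t = rho * sqrt((n-2)/(1-rho^2)) = 5.6595 ~ t(4).
Step 5: Two-sided p-value from the t-distribution with 4 df = 0.004805.
Step 6: alpha = 0.05. reject H0.

rho = 0.9429, p = 0.004805, reject H0 at alpha = 0.05.


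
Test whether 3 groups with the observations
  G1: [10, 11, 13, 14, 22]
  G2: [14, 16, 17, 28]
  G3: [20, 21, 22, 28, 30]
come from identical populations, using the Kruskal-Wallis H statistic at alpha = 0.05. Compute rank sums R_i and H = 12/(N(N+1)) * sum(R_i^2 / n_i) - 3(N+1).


Step 1: Combine all N = 14 observations and assign midranks.
sorted (value, group, rank): (10,G1,1), (11,G1,2), (13,G1,3), (14,G1,4.5), (14,G2,4.5), (16,G2,6), (17,G2,7), (20,G3,8), (21,G3,9), (22,G1,10.5), (22,G3,10.5), (28,G2,12.5), (28,G3,12.5), (30,G3,14)
Step 2: Sum ranks within each group.
R_1 = 21 (n_1 = 5)
R_2 = 30 (n_2 = 4)
R_3 = 54 (n_3 = 5)
Step 3: H = 12/(N(N+1)) * sum(R_i^2/n_i) - 3(N+1)
     = 12/(14*15) * (21^2/5 + 30^2/4 + 54^2/5) - 3*15
     = 0.057143 * 896.4 - 45
     = 6.222857.
Step 4: Ties present; correction factor C = 1 - 18/(14^3 - 14) = 0.993407. Corrected H = 6.222857 / 0.993407 = 6.264159.
Step 5: Under H0, H ~ chi^2(2); p-value = 0.043627.
Step 6: alpha = 0.05. reject H0.

H = 6.2642, df = 2, p = 0.043627, reject H0.


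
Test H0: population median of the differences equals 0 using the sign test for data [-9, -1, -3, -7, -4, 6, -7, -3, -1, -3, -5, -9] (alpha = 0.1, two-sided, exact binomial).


Step 1: Discard zero differences. Original n = 12; n_eff = number of nonzero differences = 12.
Nonzero differences (with sign): -9, -1, -3, -7, -4, +6, -7, -3, -1, -3, -5, -9
Step 2: Count signs: positive = 1, negative = 11.
Step 3: Under H0: P(positive) = 0.5, so the number of positives S ~ Bin(12, 0.5).
Step 4: Two-sided exact p-value = sum of Bin(12,0.5) probabilities at or below the observed probability = 0.006348.
Step 5: alpha = 0.1. reject H0.

n_eff = 12, pos = 1, neg = 11, p = 0.006348, reject H0.


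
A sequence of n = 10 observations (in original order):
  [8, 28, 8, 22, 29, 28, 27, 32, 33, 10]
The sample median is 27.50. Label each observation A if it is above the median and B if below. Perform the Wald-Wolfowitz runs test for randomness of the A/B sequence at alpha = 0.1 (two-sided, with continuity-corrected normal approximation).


Step 1: Compute median = 27.50; label A = above, B = below.
Labels in order: BABBAABAAB  (n_A = 5, n_B = 5)
Step 2: Count runs R = 7.
Step 3: Under H0 (random ordering), E[R] = 2*n_A*n_B/(n_A+n_B) + 1 = 2*5*5/10 + 1 = 6.0000.
        Var[R] = 2*n_A*n_B*(2*n_A*n_B - n_A - n_B) / ((n_A+n_B)^2 * (n_A+n_B-1)) = 2000/900 = 2.2222.
        SD[R] = 1.4907.
Step 4: Continuity-corrected z = (R - 0.5 - E[R]) / SD[R] = (7 - 0.5 - 6.0000) / 1.4907 = 0.3354.
Step 5: Two-sided p-value via normal approximation = 2*(1 - Phi(|z|)) = 0.737316.
Step 6: alpha = 0.1. fail to reject H0.

R = 7, z = 0.3354, p = 0.737316, fail to reject H0.


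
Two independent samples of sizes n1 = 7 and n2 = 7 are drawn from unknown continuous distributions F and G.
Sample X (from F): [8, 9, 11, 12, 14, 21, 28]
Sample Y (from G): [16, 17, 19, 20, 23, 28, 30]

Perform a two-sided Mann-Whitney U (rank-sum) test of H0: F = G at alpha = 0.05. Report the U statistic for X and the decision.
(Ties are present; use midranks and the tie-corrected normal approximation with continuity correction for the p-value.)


Step 1: Combine and sort all 14 observations; assign midranks.
sorted (value, group): (8,X), (9,X), (11,X), (12,X), (14,X), (16,Y), (17,Y), (19,Y), (20,Y), (21,X), (23,Y), (28,X), (28,Y), (30,Y)
ranks: 8->1, 9->2, 11->3, 12->4, 14->5, 16->6, 17->7, 19->8, 20->9, 21->10, 23->11, 28->12.5, 28->12.5, 30->14
Step 2: Rank sum for X: R1 = 1 + 2 + 3 + 4 + 5 + 10 + 12.5 = 37.5.
Step 3: U_X = R1 - n1(n1+1)/2 = 37.5 - 7*8/2 = 37.5 - 28 = 9.5.
       U_Y = n1*n2 - U_X = 49 - 9.5 = 39.5.
Step 4: Ties are present, so use the tie-corrected normal approximation (with continuity correction) for the p-value.
Step 5: p-value = 0.063627; compare to alpha = 0.05. fail to reject H0.

U_X = 9.5, p = 0.063627, fail to reject H0 at alpha = 0.05.


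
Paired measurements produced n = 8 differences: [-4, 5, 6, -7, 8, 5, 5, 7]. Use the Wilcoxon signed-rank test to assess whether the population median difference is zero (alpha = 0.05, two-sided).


Step 1: Drop any zero differences (none here) and take |d_i|.
|d| = [4, 5, 6, 7, 8, 5, 5, 7]
Step 2: Midrank |d_i| (ties get averaged ranks).
ranks: |4|->1, |5|->3, |6|->5, |7|->6.5, |8|->8, |5|->3, |5|->3, |7|->6.5
Step 3: Attach original signs; sum ranks with positive sign and with negative sign.
W+ = 3 + 5 + 8 + 3 + 3 + 6.5 = 28.5
W- = 1 + 6.5 = 7.5
(Check: W+ + W- = 36 should equal n(n+1)/2 = 36.)
Step 4: Test statistic W = min(W+, W-) = 7.5.
Step 5: Ties in |d|, so use the tie-corrected normal approximation.
        E[W] = n(n+1)/4 = 8*9/4 = 18.
        Tie groups: |d|=5 (t=3), |d|=7 (t=2); sum(t^3 - t) = 30.
        Var[W] = n(n+1)(2n+1)/24 - sum(t^3-t)/48 = 1224/24 - 30/48 = 50.375.
        z = (W - E[W]) / sqrt(Var[W]) = (7.5 - 18) / 7.0975 = -1.4794.
        Two-sided p = 2*Phi(z) = 0.139037.
Step 6: alpha = 0.05. fail to reject H0.

W+ = 28.5, W- = 7.5, W = min = 7.5, p = 0.139037, fail to reject H0.


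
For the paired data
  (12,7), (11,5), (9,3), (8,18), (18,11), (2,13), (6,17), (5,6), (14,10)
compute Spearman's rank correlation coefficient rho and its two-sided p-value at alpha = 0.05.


Step 1: Rank x and y separately (midranks; no ties here).
rank(x): 12->7, 11->6, 9->5, 8->4, 18->9, 2->1, 6->3, 5->2, 14->8
rank(y): 7->4, 5->2, 3->1, 18->9, 11->6, 13->7, 17->8, 6->3, 10->5
Step 2: d_i = R_x(i) - R_y(i); compute d_i^2.
  (7-4)^2=9, (6-2)^2=16, (5-1)^2=16, (4-9)^2=25, (9-6)^2=9, (1-7)^2=36, (3-8)^2=25, (2-3)^2=1, (8-5)^2=9
sum(d^2) = 146.
Step 3: rho = 1 - 6*146 / (9*(9^2 - 1)) = 1 - 876/720 = -0.216667.
Step 4: Under H0, t = rho * sqrt((n-2)/(1-rho^2)) = -0.5872 ~ t(7).
Step 5: Two-sided p-value from the t-distribution with 7 df = 0.575515.
Step 6: alpha = 0.05. fail to reject H0.

rho = -0.2167, p = 0.575515, fail to reject H0 at alpha = 0.05.


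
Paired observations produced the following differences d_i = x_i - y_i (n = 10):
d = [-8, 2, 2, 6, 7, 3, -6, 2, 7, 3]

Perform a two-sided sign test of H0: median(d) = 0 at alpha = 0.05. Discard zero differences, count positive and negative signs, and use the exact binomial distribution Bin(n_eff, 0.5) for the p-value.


Step 1: Discard zero differences. Original n = 10; n_eff = number of nonzero differences = 10.
Nonzero differences (with sign): -8, +2, +2, +6, +7, +3, -6, +2, +7, +3
Step 2: Count signs: positive = 8, negative = 2.
Step 3: Under H0: P(positive) = 0.5, so the number of positives S ~ Bin(10, 0.5).
Step 4: Two-sided exact p-value = sum of Bin(10,0.5) probabilities at or below the observed probability = 0.109375.
Step 5: alpha = 0.05. fail to reject H0.

n_eff = 10, pos = 8, neg = 2, p = 0.109375, fail to reject H0.


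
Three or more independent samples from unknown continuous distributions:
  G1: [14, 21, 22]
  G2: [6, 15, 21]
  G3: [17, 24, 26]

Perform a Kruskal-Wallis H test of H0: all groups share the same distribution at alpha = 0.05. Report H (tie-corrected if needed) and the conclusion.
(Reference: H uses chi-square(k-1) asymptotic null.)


Step 1: Combine all N = 9 observations and assign midranks.
sorted (value, group, rank): (6,G2,1), (14,G1,2), (15,G2,3), (17,G3,4), (21,G1,5.5), (21,G2,5.5), (22,G1,7), (24,G3,8), (26,G3,9)
Step 2: Sum ranks within each group.
R_1 = 14.5 (n_1 = 3)
R_2 = 9.5 (n_2 = 3)
R_3 = 21 (n_3 = 3)
Step 3: H = 12/(N(N+1)) * sum(R_i^2/n_i) - 3(N+1)
     = 12/(9*10) * (14.5^2/3 + 9.5^2/3 + 21^2/3) - 3*10
     = 0.133333 * 247.167 - 30
     = 2.955556.
Step 4: Ties present; correction factor C = 1 - 6/(9^3 - 9) = 0.991667. Corrected H = 2.955556 / 0.991667 = 2.980392.
Step 5: Under H0, H ~ chi^2(2); p-value = 0.225328.
Step 6: alpha = 0.05. fail to reject H0.

H = 2.9804, df = 2, p = 0.225328, fail to reject H0.


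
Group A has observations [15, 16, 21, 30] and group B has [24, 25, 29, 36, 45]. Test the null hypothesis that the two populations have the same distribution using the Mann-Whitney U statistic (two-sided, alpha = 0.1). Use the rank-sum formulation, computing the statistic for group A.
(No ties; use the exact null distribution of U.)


Step 1: Combine and sort all 9 observations; assign midranks.
sorted (value, group): (15,X), (16,X), (21,X), (24,Y), (25,Y), (29,Y), (30,X), (36,Y), (45,Y)
ranks: 15->1, 16->2, 21->3, 24->4, 25->5, 29->6, 30->7, 36->8, 45->9
Step 2: Rank sum for X: R1 = 1 + 2 + 3 + 7 = 13.
Step 3: U_X = R1 - n1(n1+1)/2 = 13 - 4*5/2 = 13 - 10 = 3.
       U_Y = n1*n2 - U_X = 20 - 3 = 17.
Step 4: No ties, so the exact null distribution of U (based on enumerating the C(9,4) = 126 equally likely rank assignments) gives the two-sided p-value.
Step 5: p-value = 0.111111; compare to alpha = 0.1. fail to reject H0.

U_X = 3, p = 0.111111, fail to reject H0 at alpha = 0.1.


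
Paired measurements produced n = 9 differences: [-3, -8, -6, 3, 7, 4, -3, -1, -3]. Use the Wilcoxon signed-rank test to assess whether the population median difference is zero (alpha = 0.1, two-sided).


Step 1: Drop any zero differences (none here) and take |d_i|.
|d| = [3, 8, 6, 3, 7, 4, 3, 1, 3]
Step 2: Midrank |d_i| (ties get averaged ranks).
ranks: |3|->3.5, |8|->9, |6|->7, |3|->3.5, |7|->8, |4|->6, |3|->3.5, |1|->1, |3|->3.5
Step 3: Attach original signs; sum ranks with positive sign and with negative sign.
W+ = 3.5 + 8 + 6 = 17.5
W- = 3.5 + 9 + 7 + 3.5 + 1 + 3.5 = 27.5
(Check: W+ + W- = 45 should equal n(n+1)/2 = 45.)
Step 4: Test statistic W = min(W+, W-) = 17.5.
Step 5: Ties in |d|, so use the tie-corrected normal approximation.
        E[W] = n(n+1)/4 = 9*10/4 = 22.5.
        Tie groups: |d|=3 (t=4); sum(t^3 - t) = 60.
        Var[W] = n(n+1)(2n+1)/24 - sum(t^3-t)/48 = 1710/24 - 60/48 = 70.
        z = (W - E[W]) / sqrt(Var[W]) = (17.5 - 22.5) / 8.3666 = -0.5976.
        Two-sided p = 2*Phi(z) = 0.550097.
Step 6: alpha = 0.1. fail to reject H0.

W+ = 17.5, W- = 27.5, W = min = 17.5, p = 0.550097, fail to reject H0.


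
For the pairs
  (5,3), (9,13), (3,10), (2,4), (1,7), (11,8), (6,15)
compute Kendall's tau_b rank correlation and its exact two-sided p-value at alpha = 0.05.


Step 1: Enumerate the 21 unordered pairs (i,j) with i<j and classify each by sign(x_j-x_i) * sign(y_j-y_i).
  (1,2):dx=+4,dy=+10->C; (1,3):dx=-2,dy=+7->D; (1,4):dx=-3,dy=+1->D; (1,5):dx=-4,dy=+4->D
  (1,6):dx=+6,dy=+5->C; (1,7):dx=+1,dy=+12->C; (2,3):dx=-6,dy=-3->C; (2,4):dx=-7,dy=-9->C
  (2,5):dx=-8,dy=-6->C; (2,6):dx=+2,dy=-5->D; (2,7):dx=-3,dy=+2->D; (3,4):dx=-1,dy=-6->C
  (3,5):dx=-2,dy=-3->C; (3,6):dx=+8,dy=-2->D; (3,7):dx=+3,dy=+5->C; (4,5):dx=-1,dy=+3->D
  (4,6):dx=+9,dy=+4->C; (4,7):dx=+4,dy=+11->C; (5,6):dx=+10,dy=+1->C; (5,7):dx=+5,dy=+8->C
  (6,7):dx=-5,dy=+7->D
Step 2: C = 13, D = 8, total pairs = 21.
Step 3: tau = (C - D)/(n(n-1)/2) = (13 - 8)/21 = 0.238095.
Step 4: Exact two-sided p-value (enumerate n! = 5040 permutations of y under H0): p = 0.561905.
Step 5: alpha = 0.05. fail to reject H0.

tau_b = 0.2381 (C=13, D=8), p = 0.561905, fail to reject H0.


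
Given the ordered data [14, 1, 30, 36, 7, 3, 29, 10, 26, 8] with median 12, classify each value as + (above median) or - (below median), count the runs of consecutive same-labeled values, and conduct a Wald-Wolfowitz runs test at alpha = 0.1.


Step 1: Compute median = 12; label A = above, B = below.
Labels in order: ABAABBABAB  (n_A = 5, n_B = 5)
Step 2: Count runs R = 8.
Step 3: Under H0 (random ordering), E[R] = 2*n_A*n_B/(n_A+n_B) + 1 = 2*5*5/10 + 1 = 6.0000.
        Var[R] = 2*n_A*n_B*(2*n_A*n_B - n_A - n_B) / ((n_A+n_B)^2 * (n_A+n_B-1)) = 2000/900 = 2.2222.
        SD[R] = 1.4907.
Step 4: Continuity-corrected z = (R - 0.5 - E[R]) / SD[R] = (8 - 0.5 - 6.0000) / 1.4907 = 1.0062.
Step 5: Two-sided p-value via normal approximation = 2*(1 - Phi(|z|)) = 0.314305.
Step 6: alpha = 0.1. fail to reject H0.

R = 8, z = 1.0062, p = 0.314305, fail to reject H0.


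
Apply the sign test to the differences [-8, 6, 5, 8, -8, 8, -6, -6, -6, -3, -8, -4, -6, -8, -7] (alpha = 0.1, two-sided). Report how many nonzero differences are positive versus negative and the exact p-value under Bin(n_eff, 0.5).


Step 1: Discard zero differences. Original n = 15; n_eff = number of nonzero differences = 15.
Nonzero differences (with sign): -8, +6, +5, +8, -8, +8, -6, -6, -6, -3, -8, -4, -6, -8, -7
Step 2: Count signs: positive = 4, negative = 11.
Step 3: Under H0: P(positive) = 0.5, so the number of positives S ~ Bin(15, 0.5).
Step 4: Two-sided exact p-value = sum of Bin(15,0.5) probabilities at or below the observed probability = 0.118469.
Step 5: alpha = 0.1. fail to reject H0.

n_eff = 15, pos = 4, neg = 11, p = 0.118469, fail to reject H0.


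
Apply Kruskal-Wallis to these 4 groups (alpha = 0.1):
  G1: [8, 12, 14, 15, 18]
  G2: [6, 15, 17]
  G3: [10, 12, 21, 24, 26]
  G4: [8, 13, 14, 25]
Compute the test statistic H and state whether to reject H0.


Step 1: Combine all N = 17 observations and assign midranks.
sorted (value, group, rank): (6,G2,1), (8,G1,2.5), (8,G4,2.5), (10,G3,4), (12,G1,5.5), (12,G3,5.5), (13,G4,7), (14,G1,8.5), (14,G4,8.5), (15,G1,10.5), (15,G2,10.5), (17,G2,12), (18,G1,13), (21,G3,14), (24,G3,15), (25,G4,16), (26,G3,17)
Step 2: Sum ranks within each group.
R_1 = 40 (n_1 = 5)
R_2 = 23.5 (n_2 = 3)
R_3 = 55.5 (n_3 = 5)
R_4 = 34 (n_4 = 4)
Step 3: H = 12/(N(N+1)) * sum(R_i^2/n_i) - 3(N+1)
     = 12/(17*18) * (40^2/5 + 23.5^2/3 + 55.5^2/5 + 34^2/4) - 3*18
     = 0.039216 * 1409.13 - 54
     = 1.260131.
Step 4: Ties present; correction factor C = 1 - 24/(17^3 - 17) = 0.995098. Corrected H = 1.260131 / 0.995098 = 1.266338.
Step 5: Under H0, H ~ chi^2(3); p-value = 0.737141.
Step 6: alpha = 0.1. fail to reject H0.

H = 1.2663, df = 3, p = 0.737141, fail to reject H0.


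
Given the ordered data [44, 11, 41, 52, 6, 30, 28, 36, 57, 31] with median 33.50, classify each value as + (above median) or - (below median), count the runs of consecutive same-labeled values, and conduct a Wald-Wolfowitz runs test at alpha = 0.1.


Step 1: Compute median = 33.50; label A = above, B = below.
Labels in order: ABAABBBAAB  (n_A = 5, n_B = 5)
Step 2: Count runs R = 6.
Step 3: Under H0 (random ordering), E[R] = 2*n_A*n_B/(n_A+n_B) + 1 = 2*5*5/10 + 1 = 6.0000.
        Var[R] = 2*n_A*n_B*(2*n_A*n_B - n_A - n_B) / ((n_A+n_B)^2 * (n_A+n_B-1)) = 2000/900 = 2.2222.
        SD[R] = 1.4907.
Step 4: R = E[R], so z = 0 with no continuity correction.
Step 5: Two-sided p-value via normal approximation = 2*(1 - Phi(|z|)) = 1.000000.
Step 6: alpha = 0.1. fail to reject H0.

R = 6, z = 0.0000, p = 1.000000, fail to reject H0.


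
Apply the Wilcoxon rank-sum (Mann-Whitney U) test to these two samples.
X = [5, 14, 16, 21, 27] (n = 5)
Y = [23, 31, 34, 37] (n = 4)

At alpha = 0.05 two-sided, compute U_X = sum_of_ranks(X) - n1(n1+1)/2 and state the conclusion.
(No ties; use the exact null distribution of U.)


Step 1: Combine and sort all 9 observations; assign midranks.
sorted (value, group): (5,X), (14,X), (16,X), (21,X), (23,Y), (27,X), (31,Y), (34,Y), (37,Y)
ranks: 5->1, 14->2, 16->3, 21->4, 23->5, 27->6, 31->7, 34->8, 37->9
Step 2: Rank sum for X: R1 = 1 + 2 + 3 + 4 + 6 = 16.
Step 3: U_X = R1 - n1(n1+1)/2 = 16 - 5*6/2 = 16 - 15 = 1.
       U_Y = n1*n2 - U_X = 20 - 1 = 19.
Step 4: No ties, so the exact null distribution of U (based on enumerating the C(9,5) = 126 equally likely rank assignments) gives the two-sided p-value.
Step 5: p-value = 0.031746; compare to alpha = 0.05. reject H0.

U_X = 1, p = 0.031746, reject H0 at alpha = 0.05.


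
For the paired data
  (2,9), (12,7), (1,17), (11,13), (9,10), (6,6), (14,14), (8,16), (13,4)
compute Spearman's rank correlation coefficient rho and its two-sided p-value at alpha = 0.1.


Step 1: Rank x and y separately (midranks; no ties here).
rank(x): 2->2, 12->7, 1->1, 11->6, 9->5, 6->3, 14->9, 8->4, 13->8
rank(y): 9->4, 7->3, 17->9, 13->6, 10->5, 6->2, 14->7, 16->8, 4->1
Step 2: d_i = R_x(i) - R_y(i); compute d_i^2.
  (2-4)^2=4, (7-3)^2=16, (1-9)^2=64, (6-6)^2=0, (5-5)^2=0, (3-2)^2=1, (9-7)^2=4, (4-8)^2=16, (8-1)^2=49
sum(d^2) = 154.
Step 3: rho = 1 - 6*154 / (9*(9^2 - 1)) = 1 - 924/720 = -0.283333.
Step 4: Under H0, t = rho * sqrt((n-2)/(1-rho^2)) = -0.7817 ~ t(7).
Step 5: Two-sided p-value from the t-distribution with 7 df = 0.460030.
Step 6: alpha = 0.1. fail to reject H0.

rho = -0.2833, p = 0.460030, fail to reject H0 at alpha = 0.1.


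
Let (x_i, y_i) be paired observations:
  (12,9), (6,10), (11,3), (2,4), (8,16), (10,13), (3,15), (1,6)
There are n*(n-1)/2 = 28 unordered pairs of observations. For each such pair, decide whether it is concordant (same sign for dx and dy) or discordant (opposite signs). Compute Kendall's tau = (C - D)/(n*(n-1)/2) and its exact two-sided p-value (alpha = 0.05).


Step 1: Enumerate the 28 unordered pairs (i,j) with i<j and classify each by sign(x_j-x_i) * sign(y_j-y_i).
  (1,2):dx=-6,dy=+1->D; (1,3):dx=-1,dy=-6->C; (1,4):dx=-10,dy=-5->C; (1,5):dx=-4,dy=+7->D
  (1,6):dx=-2,dy=+4->D; (1,7):dx=-9,dy=+6->D; (1,8):dx=-11,dy=-3->C; (2,3):dx=+5,dy=-7->D
  (2,4):dx=-4,dy=-6->C; (2,5):dx=+2,dy=+6->C; (2,6):dx=+4,dy=+3->C; (2,7):dx=-3,dy=+5->D
  (2,8):dx=-5,dy=-4->C; (3,4):dx=-9,dy=+1->D; (3,5):dx=-3,dy=+13->D; (3,6):dx=-1,dy=+10->D
  (3,7):dx=-8,dy=+12->D; (3,8):dx=-10,dy=+3->D; (4,5):dx=+6,dy=+12->C; (4,6):dx=+8,dy=+9->C
  (4,7):dx=+1,dy=+11->C; (4,8):dx=-1,dy=+2->D; (5,6):dx=+2,dy=-3->D; (5,7):dx=-5,dy=-1->C
  (5,8):dx=-7,dy=-10->C; (6,7):dx=-7,dy=+2->D; (6,8):dx=-9,dy=-7->C; (7,8):dx=-2,dy=-9->C
Step 2: C = 14, D = 14, total pairs = 28.
Step 3: tau = (C - D)/(n(n-1)/2) = (14 - 14)/28 = 0.000000.
Step 4: Exact two-sided p-value (enumerate n! = 40320 permutations of y under H0): p = 1.000000.
Step 5: alpha = 0.05. fail to reject H0.

tau_b = 0.0000 (C=14, D=14), p = 1.000000, fail to reject H0.


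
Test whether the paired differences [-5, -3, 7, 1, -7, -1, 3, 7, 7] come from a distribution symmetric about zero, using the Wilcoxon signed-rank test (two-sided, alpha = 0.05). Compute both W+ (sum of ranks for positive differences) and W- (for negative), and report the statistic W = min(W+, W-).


Step 1: Drop any zero differences (none here) and take |d_i|.
|d| = [5, 3, 7, 1, 7, 1, 3, 7, 7]
Step 2: Midrank |d_i| (ties get averaged ranks).
ranks: |5|->5, |3|->3.5, |7|->7.5, |1|->1.5, |7|->7.5, |1|->1.5, |3|->3.5, |7|->7.5, |7|->7.5
Step 3: Attach original signs; sum ranks with positive sign and with negative sign.
W+ = 7.5 + 1.5 + 3.5 + 7.5 + 7.5 = 27.5
W- = 5 + 3.5 + 7.5 + 1.5 = 17.5
(Check: W+ + W- = 45 should equal n(n+1)/2 = 45.)
Step 4: Test statistic W = min(W+, W-) = 17.5.
Step 5: Ties in |d|, so use the tie-corrected normal approximation.
        E[W] = n(n+1)/4 = 9*10/4 = 22.5.
        Tie groups: |d|=1 (t=2), |d|=3 (t=2), |d|=7 (t=4); sum(t^3 - t) = 72.
        Var[W] = n(n+1)(2n+1)/24 - sum(t^3-t)/48 = 1710/24 - 72/48 = 69.75.
        z = (W - E[W]) / sqrt(Var[W]) = (17.5 - 22.5) / 8.3516 = -0.5987.
        Two-sided p = 2*Phi(z) = 0.549383.
Step 6: alpha = 0.05. fail to reject H0.

W+ = 27.5, W- = 17.5, W = min = 17.5, p = 0.549383, fail to reject H0.


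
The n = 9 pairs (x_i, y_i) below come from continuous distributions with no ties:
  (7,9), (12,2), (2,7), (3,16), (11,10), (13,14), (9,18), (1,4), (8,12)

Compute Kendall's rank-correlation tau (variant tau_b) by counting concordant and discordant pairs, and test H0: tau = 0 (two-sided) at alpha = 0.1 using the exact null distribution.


Step 1: Enumerate the 36 unordered pairs (i,j) with i<j and classify each by sign(x_j-x_i) * sign(y_j-y_i).
  (1,2):dx=+5,dy=-7->D; (1,3):dx=-5,dy=-2->C; (1,4):dx=-4,dy=+7->D; (1,5):dx=+4,dy=+1->C
  (1,6):dx=+6,dy=+5->C; (1,7):dx=+2,dy=+9->C; (1,8):dx=-6,dy=-5->C; (1,9):dx=+1,dy=+3->C
  (2,3):dx=-10,dy=+5->D; (2,4):dx=-9,dy=+14->D; (2,5):dx=-1,dy=+8->D; (2,6):dx=+1,dy=+12->C
  (2,7):dx=-3,dy=+16->D; (2,8):dx=-11,dy=+2->D; (2,9):dx=-4,dy=+10->D; (3,4):dx=+1,dy=+9->C
  (3,5):dx=+9,dy=+3->C; (3,6):dx=+11,dy=+7->C; (3,7):dx=+7,dy=+11->C; (3,8):dx=-1,dy=-3->C
  (3,9):dx=+6,dy=+5->C; (4,5):dx=+8,dy=-6->D; (4,6):dx=+10,dy=-2->D; (4,7):dx=+6,dy=+2->C
  (4,8):dx=-2,dy=-12->C; (4,9):dx=+5,dy=-4->D; (5,6):dx=+2,dy=+4->C; (5,7):dx=-2,dy=+8->D
  (5,8):dx=-10,dy=-6->C; (5,9):dx=-3,dy=+2->D; (6,7):dx=-4,dy=+4->D; (6,8):dx=-12,dy=-10->C
  (6,9):dx=-5,dy=-2->C; (7,8):dx=-8,dy=-14->C; (7,9):dx=-1,dy=-6->C; (8,9):dx=+7,dy=+8->C
Step 2: C = 22, D = 14, total pairs = 36.
Step 3: tau = (C - D)/(n(n-1)/2) = (22 - 14)/36 = 0.222222.
Step 4: Exact two-sided p-value (enumerate n! = 362880 permutations of y under H0): p = 0.476709.
Step 5: alpha = 0.1. fail to reject H0.

tau_b = 0.2222 (C=22, D=14), p = 0.476709, fail to reject H0.


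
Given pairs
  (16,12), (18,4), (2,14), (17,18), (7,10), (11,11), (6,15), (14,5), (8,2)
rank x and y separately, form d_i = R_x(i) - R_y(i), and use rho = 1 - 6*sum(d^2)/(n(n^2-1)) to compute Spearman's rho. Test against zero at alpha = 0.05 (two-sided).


Step 1: Rank x and y separately (midranks; no ties here).
rank(x): 16->7, 18->9, 2->1, 17->8, 7->3, 11->5, 6->2, 14->6, 8->4
rank(y): 12->6, 4->2, 14->7, 18->9, 10->4, 11->5, 15->8, 5->3, 2->1
Step 2: d_i = R_x(i) - R_y(i); compute d_i^2.
  (7-6)^2=1, (9-2)^2=49, (1-7)^2=36, (8-9)^2=1, (3-4)^2=1, (5-5)^2=0, (2-8)^2=36, (6-3)^2=9, (4-1)^2=9
sum(d^2) = 142.
Step 3: rho = 1 - 6*142 / (9*(9^2 - 1)) = 1 - 852/720 = -0.183333.
Step 4: Under H0, t = rho * sqrt((n-2)/(1-rho^2)) = -0.4934 ~ t(7).
Step 5: Two-sided p-value from the t-distribution with 7 df = 0.636820.
Step 6: alpha = 0.05. fail to reject H0.

rho = -0.1833, p = 0.636820, fail to reject H0 at alpha = 0.05.


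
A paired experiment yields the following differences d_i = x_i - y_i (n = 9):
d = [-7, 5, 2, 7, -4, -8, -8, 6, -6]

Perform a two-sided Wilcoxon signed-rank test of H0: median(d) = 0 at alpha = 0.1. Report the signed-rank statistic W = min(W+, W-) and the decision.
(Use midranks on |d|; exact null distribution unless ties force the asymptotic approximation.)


Step 1: Drop any zero differences (none here) and take |d_i|.
|d| = [7, 5, 2, 7, 4, 8, 8, 6, 6]
Step 2: Midrank |d_i| (ties get averaged ranks).
ranks: |7|->6.5, |5|->3, |2|->1, |7|->6.5, |4|->2, |8|->8.5, |8|->8.5, |6|->4.5, |6|->4.5
Step 3: Attach original signs; sum ranks with positive sign and with negative sign.
W+ = 3 + 1 + 6.5 + 4.5 = 15
W- = 6.5 + 2 + 8.5 + 8.5 + 4.5 = 30
(Check: W+ + W- = 45 should equal n(n+1)/2 = 45.)
Step 4: Test statistic W = min(W+, W-) = 15.
Step 5: Ties in |d|, so use the tie-corrected normal approximation.
        E[W] = n(n+1)/4 = 9*10/4 = 22.5.
        Tie groups: |d|=6 (t=2), |d|=7 (t=2), |d|=8 (t=2); sum(t^3 - t) = 18.
        Var[W] = n(n+1)(2n+1)/24 - sum(t^3-t)/48 = 1710/24 - 18/48 = 70.875.
        z = (W - E[W]) / sqrt(Var[W]) = (15 - 22.5) / 8.4187 = -0.8909.
        Two-sided p = 2*Phi(z) = 0.372998.
Step 6: alpha = 0.1. fail to reject H0.

W+ = 15, W- = 30, W = min = 15, p = 0.372998, fail to reject H0.


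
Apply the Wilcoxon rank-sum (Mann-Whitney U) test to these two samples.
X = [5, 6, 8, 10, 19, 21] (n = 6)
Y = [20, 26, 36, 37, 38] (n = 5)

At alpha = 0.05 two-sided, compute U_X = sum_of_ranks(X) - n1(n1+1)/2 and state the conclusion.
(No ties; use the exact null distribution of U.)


Step 1: Combine and sort all 11 observations; assign midranks.
sorted (value, group): (5,X), (6,X), (8,X), (10,X), (19,X), (20,Y), (21,X), (26,Y), (36,Y), (37,Y), (38,Y)
ranks: 5->1, 6->2, 8->3, 10->4, 19->5, 20->6, 21->7, 26->8, 36->9, 37->10, 38->11
Step 2: Rank sum for X: R1 = 1 + 2 + 3 + 4 + 5 + 7 = 22.
Step 3: U_X = R1 - n1(n1+1)/2 = 22 - 6*7/2 = 22 - 21 = 1.
       U_Y = n1*n2 - U_X = 30 - 1 = 29.
Step 4: No ties, so the exact null distribution of U (based on enumerating the C(11,6) = 462 equally likely rank assignments) gives the two-sided p-value.
Step 5: p-value = 0.008658; compare to alpha = 0.05. reject H0.

U_X = 1, p = 0.008658, reject H0 at alpha = 0.05.


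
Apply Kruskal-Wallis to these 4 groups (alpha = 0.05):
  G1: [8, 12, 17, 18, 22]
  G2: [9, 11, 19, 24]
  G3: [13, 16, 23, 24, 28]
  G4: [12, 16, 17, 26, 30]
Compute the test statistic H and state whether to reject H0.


Step 1: Combine all N = 19 observations and assign midranks.
sorted (value, group, rank): (8,G1,1), (9,G2,2), (11,G2,3), (12,G1,4.5), (12,G4,4.5), (13,G3,6), (16,G3,7.5), (16,G4,7.5), (17,G1,9.5), (17,G4,9.5), (18,G1,11), (19,G2,12), (22,G1,13), (23,G3,14), (24,G2,15.5), (24,G3,15.5), (26,G4,17), (28,G3,18), (30,G4,19)
Step 2: Sum ranks within each group.
R_1 = 39 (n_1 = 5)
R_2 = 32.5 (n_2 = 4)
R_3 = 61 (n_3 = 5)
R_4 = 57.5 (n_4 = 5)
Step 3: H = 12/(N(N+1)) * sum(R_i^2/n_i) - 3(N+1)
     = 12/(19*20) * (39^2/5 + 32.5^2/4 + 61^2/5 + 57.5^2/5) - 3*20
     = 0.031579 * 1973.71 - 60
     = 2.327763.
Step 4: Ties present; correction factor C = 1 - 24/(19^3 - 19) = 0.996491. Corrected H = 2.327763 / 0.996491 = 2.335960.
Step 5: Under H0, H ~ chi^2(3); p-value = 0.505667.
Step 6: alpha = 0.05. fail to reject H0.

H = 2.3360, df = 3, p = 0.505667, fail to reject H0.


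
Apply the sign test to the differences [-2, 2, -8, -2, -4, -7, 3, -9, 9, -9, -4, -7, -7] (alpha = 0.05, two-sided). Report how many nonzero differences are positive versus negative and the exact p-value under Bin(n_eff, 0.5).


Step 1: Discard zero differences. Original n = 13; n_eff = number of nonzero differences = 13.
Nonzero differences (with sign): -2, +2, -8, -2, -4, -7, +3, -9, +9, -9, -4, -7, -7
Step 2: Count signs: positive = 3, negative = 10.
Step 3: Under H0: P(positive) = 0.5, so the number of positives S ~ Bin(13, 0.5).
Step 4: Two-sided exact p-value = sum of Bin(13,0.5) probabilities at or below the observed probability = 0.092285.
Step 5: alpha = 0.05. fail to reject H0.

n_eff = 13, pos = 3, neg = 10, p = 0.092285, fail to reject H0.


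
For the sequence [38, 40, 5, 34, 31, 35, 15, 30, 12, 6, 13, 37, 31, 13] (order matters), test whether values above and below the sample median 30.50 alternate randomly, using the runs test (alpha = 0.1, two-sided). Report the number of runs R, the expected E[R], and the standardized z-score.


Step 1: Compute median = 30.50; label A = above, B = below.
Labels in order: AABAAABBBBBAAB  (n_A = 7, n_B = 7)
Step 2: Count runs R = 6.
Step 3: Under H0 (random ordering), E[R] = 2*n_A*n_B/(n_A+n_B) + 1 = 2*7*7/14 + 1 = 8.0000.
        Var[R] = 2*n_A*n_B*(2*n_A*n_B - n_A - n_B) / ((n_A+n_B)^2 * (n_A+n_B-1)) = 8232/2548 = 3.2308.
        SD[R] = 1.7974.
Step 4: Continuity-corrected z = (R + 0.5 - E[R]) / SD[R] = (6 + 0.5 - 8.0000) / 1.7974 = -0.8345.
Step 5: Two-sided p-value via normal approximation = 2*(1 - Phi(|z|)) = 0.403986.
Step 6: alpha = 0.1. fail to reject H0.

R = 6, z = -0.8345, p = 0.403986, fail to reject H0.
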